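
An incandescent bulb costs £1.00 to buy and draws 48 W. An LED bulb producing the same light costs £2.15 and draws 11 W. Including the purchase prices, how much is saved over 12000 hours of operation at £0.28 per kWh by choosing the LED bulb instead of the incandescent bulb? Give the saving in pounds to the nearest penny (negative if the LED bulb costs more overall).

incandescent bulb: £1.00 + (48/1000) kW × 12000 h × £0.28 = £1.00 + £161.28 = £162.28
LED bulb: £2.15 + (11/1000) kW × 12000 h × £0.28 = £2.15 + £36.96 = £39.11
Saving = £162.28 − £39.11 = £123.17

£123.17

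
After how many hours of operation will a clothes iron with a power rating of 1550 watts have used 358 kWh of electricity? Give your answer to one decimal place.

Hours = 358 kWh ÷ 1.55 kW = 231.0 h

231.0 h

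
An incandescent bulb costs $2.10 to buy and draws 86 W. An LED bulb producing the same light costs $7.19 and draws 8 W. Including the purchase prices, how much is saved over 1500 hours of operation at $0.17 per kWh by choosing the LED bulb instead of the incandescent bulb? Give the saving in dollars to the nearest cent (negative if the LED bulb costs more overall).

incandescent bulb: $2.10 + (86/1000) kW × 1500 h × $0.17 = $2.10 + $21.93 = $24.03
LED bulb: $7.19 + (8/1000) kW × 1500 h × $0.17 = $7.19 + $2.04 = $9.23
Saving = $24.03 − $9.23 = $14.8

$14.80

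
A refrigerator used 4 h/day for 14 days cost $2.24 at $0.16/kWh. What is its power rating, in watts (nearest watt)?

250 W

Energy = $2.24 ÷ $0.16/kWh = 14 kWh
Runtime = 4 h/day × 14 days = 56 h
Power = 14 kWh ÷ 56 h = 0.25 kW = 250 W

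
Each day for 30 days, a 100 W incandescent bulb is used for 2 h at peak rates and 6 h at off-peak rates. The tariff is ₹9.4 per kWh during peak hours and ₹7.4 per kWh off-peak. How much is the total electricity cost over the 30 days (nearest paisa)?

₹189.60

Peak energy = 0.1 kW × 2 h × 30 = 6 kWh
Off-peak energy = 0.1 kW × 6 h × 30 = 18 kWh
Cost = 6 × ₹9.4 + 18 × ₹7.4 = ₹56.4 + ₹133.2 = ₹189.60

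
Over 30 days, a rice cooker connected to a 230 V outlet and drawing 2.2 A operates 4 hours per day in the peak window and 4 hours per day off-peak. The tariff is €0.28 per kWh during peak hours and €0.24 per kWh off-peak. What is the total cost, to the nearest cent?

Power = 2.2 A × 230 V = 506 W = 0.506 kW
Peak energy = 0.506 kW × 4 h × 30 = 60.72 kWh
Off-peak energy = 0.506 kW × 4 h × 30 = 60.72 kWh
Cost = 60.72 × €0.28 + 60.72 × €0.24 = €17.0016 + €14.5728 = €31.57

€31.57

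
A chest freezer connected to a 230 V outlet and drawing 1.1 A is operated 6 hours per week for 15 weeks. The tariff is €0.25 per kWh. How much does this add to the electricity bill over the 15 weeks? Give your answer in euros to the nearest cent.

Power = 1.1 A × 230 V = 253 W = 0.253 kW
Runtime = 6 h/week × 15 weeks = 90 h
Energy = 0.253 kW × 90 h = 22.77 kWh
Cost = 22.77 kWh × €0.25/kWh = €5.69

€5.69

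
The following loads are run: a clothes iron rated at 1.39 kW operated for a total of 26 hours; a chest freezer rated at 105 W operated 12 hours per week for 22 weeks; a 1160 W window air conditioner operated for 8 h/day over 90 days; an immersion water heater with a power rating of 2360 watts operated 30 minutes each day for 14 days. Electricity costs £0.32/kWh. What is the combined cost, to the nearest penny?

£292.99

clothes iron: 1.39 kW × 26 h = 36.14 kWh
chest freezer: Runtime = 12 h/week × 22 weeks = 264 h
chest freezer: 0.105 kW × 264 h = 27.72 kWh
window air conditioner: Runtime = 8 h/day × 90 days = 720 h
window air conditioner: 1.16 kW × 720 h = 835.2 kWh
immersion water heater: Runtime = 30 min × 14 = 420 min = 7 h
immersion water heater: 2.36 kW × 7 h = 16.52 kWh
Total energy = 915.58 kWh
Cost = 915.58 × £0.32 = £292.99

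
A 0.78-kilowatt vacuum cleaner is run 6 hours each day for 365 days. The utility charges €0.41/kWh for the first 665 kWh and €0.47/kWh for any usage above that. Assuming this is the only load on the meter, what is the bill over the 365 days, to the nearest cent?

Runtime = 6 h/day × 365 days = 2190 h
Energy = 0.78 kW × 2190 h = 1708.2 kWh
Tier 1 (0–665 kWh): 665 × €0.41 = €272.65
Above 665 kWh: 1043.2 × €0.47 = €490.304
Bill = €762.95

€762.95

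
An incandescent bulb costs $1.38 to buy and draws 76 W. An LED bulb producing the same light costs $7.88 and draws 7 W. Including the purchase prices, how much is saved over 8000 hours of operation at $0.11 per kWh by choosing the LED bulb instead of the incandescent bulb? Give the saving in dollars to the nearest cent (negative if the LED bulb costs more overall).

incandescent bulb: $1.38 + (76/1000) kW × 8000 h × $0.11 = $1.38 + $66.88 = $68.26
LED bulb: $7.88 + (7/1000) kW × 8000 h × $0.11 = $7.88 + $6.16 = $14.04
Saving = $68.26 − $14.04 = $54.22

$54.22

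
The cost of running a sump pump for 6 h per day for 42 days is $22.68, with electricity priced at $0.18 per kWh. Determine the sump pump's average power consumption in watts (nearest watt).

500 W

Energy = $22.68 ÷ $0.18/kWh = 126 kWh
Runtime = 6 h/day × 42 days = 252 h
Power = 126 kWh ÷ 252 h = 0.5 kW = 500 W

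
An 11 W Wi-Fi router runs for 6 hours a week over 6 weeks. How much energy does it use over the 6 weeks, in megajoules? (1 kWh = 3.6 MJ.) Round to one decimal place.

1.4 MJ

Runtime = 6 h/week × 6 weeks = 36 h
Energy = 0.011 kW × 36 h = 0.396 kWh
= 0.396 × 3.6 MJ = 1.4 MJ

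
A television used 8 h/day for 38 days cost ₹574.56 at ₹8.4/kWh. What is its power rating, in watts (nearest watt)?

225 W

Energy = ₹574.56 ÷ ₹8.4/kWh = 68.4 kWh
Runtime = 8 h/day × 38 days = 304 h
Power = 68.4 kWh ÷ 304 h = 0.225 kW = 225 W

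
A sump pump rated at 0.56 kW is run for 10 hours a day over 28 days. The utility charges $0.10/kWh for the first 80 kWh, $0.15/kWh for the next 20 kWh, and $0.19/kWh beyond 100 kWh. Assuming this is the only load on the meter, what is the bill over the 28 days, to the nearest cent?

$21.79

Runtime = 10 h/day × 28 days = 280 h
Energy = 0.56 kW × 280 h = 156.8 kWh
Tier 1 (0–80 kWh): 80 × $0.10 = $8
Tier 2 (80–100 kWh): 20 × $0.15 = $3
Above 100 kWh: 56.8 × $0.19 = $10.792
Bill = $21.79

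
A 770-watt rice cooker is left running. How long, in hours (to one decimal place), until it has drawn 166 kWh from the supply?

215.6 h

Hours = 166 kWh ÷ 0.77 kW = 215.6 h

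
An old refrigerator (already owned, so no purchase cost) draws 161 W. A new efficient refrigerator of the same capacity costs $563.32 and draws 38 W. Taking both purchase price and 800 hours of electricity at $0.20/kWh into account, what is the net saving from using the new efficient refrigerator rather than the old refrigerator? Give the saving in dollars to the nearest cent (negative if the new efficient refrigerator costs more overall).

old refrigerator: $0.00 + (161/1000) kW × 800 h × $0.20 = $0.00 + $25.76 = $25.76
new efficient refrigerator: $563.32 + (38/1000) kW × 800 h × $0.20 = $563.32 + $6.08 = $569.4
Saving = $25.76 − $569.4 = −$543.64

-$543.64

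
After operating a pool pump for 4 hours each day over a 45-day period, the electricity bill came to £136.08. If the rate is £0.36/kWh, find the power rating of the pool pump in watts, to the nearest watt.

Energy = £136.08 ÷ £0.36/kWh = 378 kWh
Runtime = 4 h/day × 45 days = 180 h
Power = 378 kWh ÷ 180 h = 2.1 kW = 2100 W

2100 W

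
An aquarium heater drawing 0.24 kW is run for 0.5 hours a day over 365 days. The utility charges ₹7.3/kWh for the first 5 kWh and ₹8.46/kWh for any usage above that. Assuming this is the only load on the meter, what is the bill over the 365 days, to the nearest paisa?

Runtime = 0.5 h/day × 365 days = 182.5 h
Energy = 0.24 kW × 182.5 h = 43.8 kWh
Tier 1 (0–5 kWh): 5 × ₹7.3 = ₹36.5
Above 5 kWh: 38.8 × ₹8.46 = ₹328.248
Bill = ₹364.75

₹364.75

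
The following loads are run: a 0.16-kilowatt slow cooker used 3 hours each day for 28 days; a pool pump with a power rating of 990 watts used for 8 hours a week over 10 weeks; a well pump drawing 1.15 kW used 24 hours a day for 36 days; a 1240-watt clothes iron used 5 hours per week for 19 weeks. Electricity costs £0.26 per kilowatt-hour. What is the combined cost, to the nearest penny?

slow cooker: Runtime = 3 h/day × 28 days = 84 h
slow cooker: 0.16 kW × 84 h = 13.44 kWh
pool pump: Runtime = 8 h/week × 10 weeks = 80 h
pool pump: 0.99 kW × 80 h = 79.2 kWh
well pump: Runtime = 24 h × 36 = 864 h
well pump: 1.15 kW × 864 h = 993.6 kWh
clothes iron: Runtime = 5 h/week × 19 weeks = 95 h
clothes iron: 1.24 kW × 95 h = 117.8 kWh
Total energy = 1204.04 kWh
Cost = 1204.04 × £0.26 = £313.05

£313.05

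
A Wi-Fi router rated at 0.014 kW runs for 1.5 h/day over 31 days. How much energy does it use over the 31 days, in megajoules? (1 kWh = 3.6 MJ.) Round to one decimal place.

Runtime = 1.5 h/day × 31 days = 46.5 h
Energy = 0.014 kW × 46.5 h = 0.651 kWh
= 0.651 × 3.6 MJ = 2.3 MJ

2.3 MJ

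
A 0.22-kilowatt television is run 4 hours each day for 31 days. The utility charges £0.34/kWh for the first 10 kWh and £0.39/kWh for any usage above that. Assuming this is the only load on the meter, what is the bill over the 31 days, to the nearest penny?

£10.14

Runtime = 4 h/day × 31 days = 124 h
Energy = 0.22 kW × 124 h = 27.28 kWh
Tier 1 (0–10 kWh): 10 × £0.34 = £3.4
Above 10 kWh: 17.28 × £0.39 = £6.7392
Bill = £10.14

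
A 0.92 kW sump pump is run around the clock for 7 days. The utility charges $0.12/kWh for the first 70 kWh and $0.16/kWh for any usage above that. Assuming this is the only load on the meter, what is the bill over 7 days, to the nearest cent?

Runtime = 24 h × 7 = 168 h
Energy = 0.92 kW × 168 h = 154.56 kWh
Tier 1 (0–70 kWh): 70 × $0.12 = $8.4
Above 70 kWh: 84.56 × $0.16 = $13.5296
Bill = $21.93

$21.93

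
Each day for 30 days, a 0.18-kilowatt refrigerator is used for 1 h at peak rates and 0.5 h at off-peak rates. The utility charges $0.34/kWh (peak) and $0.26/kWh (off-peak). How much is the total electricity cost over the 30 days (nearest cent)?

Peak energy = 0.18 kW × 1 h × 30 = 5.4 kWh
Off-peak energy = 0.18 kW × 0.5 h × 30 = 2.7 kWh
Cost = 5.4 × $0.34 + 2.7 × $0.26 = $1.836 + $0.702 = $2.54

$2.54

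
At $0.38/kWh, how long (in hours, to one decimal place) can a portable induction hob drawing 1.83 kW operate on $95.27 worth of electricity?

Energy available = $95.27 ÷ $0.38/kWh = 250.7105 kWh
Hours = 250.7105 kWh ÷ 1.83 kW = 137.0 h

137.0 h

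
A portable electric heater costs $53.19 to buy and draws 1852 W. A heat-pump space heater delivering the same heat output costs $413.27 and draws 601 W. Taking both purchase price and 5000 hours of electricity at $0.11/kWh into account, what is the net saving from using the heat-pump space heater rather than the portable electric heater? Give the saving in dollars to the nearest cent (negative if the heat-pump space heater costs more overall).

$327.97

portable electric heater: $53.19 + (1852/1000) kW × 5000 h × $0.11 = $53.19 + $1018.6 = $1071.79
heat-pump space heater: $413.27 + (601/1000) kW × 5000 h × $0.11 = $413.27 + $330.55 = $743.82
Saving = $1071.79 − $743.82 = $327.97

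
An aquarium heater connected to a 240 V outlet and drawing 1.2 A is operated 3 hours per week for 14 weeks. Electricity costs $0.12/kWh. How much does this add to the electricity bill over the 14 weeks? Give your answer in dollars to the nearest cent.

$1.45

Power = 1.2 A × 240 V = 288 W = 0.288 kW
Runtime = 3 h/week × 14 weeks = 42 h
Energy = 0.288 kW × 42 h = 12.096 kWh
Cost = 12.096 kWh × $0.12/kWh = $1.45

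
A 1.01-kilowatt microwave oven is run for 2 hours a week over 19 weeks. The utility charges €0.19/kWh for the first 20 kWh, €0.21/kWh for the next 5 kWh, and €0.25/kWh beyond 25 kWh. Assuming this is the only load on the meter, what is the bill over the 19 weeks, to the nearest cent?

€8.20

Runtime = 2 h/week × 19 weeks = 38 h
Energy = 1.01 kW × 38 h = 38.38 kWh
Tier 1 (0–20 kWh): 20 × €0.19 = €3.8
Tier 2 (20–25 kWh): 5 × €0.21 = €1.05
Above 25 kWh: 13.38 × €0.25 = €3.345
Bill = €8.20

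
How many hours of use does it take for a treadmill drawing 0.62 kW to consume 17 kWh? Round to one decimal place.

Hours = 17 kWh ÷ 0.62 kW = 27.4 h

27.4 h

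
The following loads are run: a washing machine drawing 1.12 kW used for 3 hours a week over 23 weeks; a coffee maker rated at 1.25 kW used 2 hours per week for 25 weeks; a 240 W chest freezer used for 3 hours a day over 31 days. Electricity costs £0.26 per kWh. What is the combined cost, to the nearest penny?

£42.15

washing machine: Runtime = 3 h/week × 23 weeks = 69 h
washing machine: 1.12 kW × 69 h = 77.28 kWh
coffee maker: Runtime = 2 h/week × 25 weeks = 50 h
coffee maker: 1.25 kW × 50 h = 62.5 kWh
chest freezer: Runtime = 3 h/day × 31 days = 93 h
chest freezer: 0.24 kW × 93 h = 22.32 kWh
Total energy = 162.1 kWh
Cost = 162.1 × £0.26 = £42.15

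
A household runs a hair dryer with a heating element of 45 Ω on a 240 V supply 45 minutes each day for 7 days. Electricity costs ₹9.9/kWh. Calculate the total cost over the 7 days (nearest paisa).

Power = V²/R = 240²/45 = 1280 W = 1.28 kW
Runtime = 45 min × 7 = 315 min = 5.25 h
Energy = 1.28 kW × 5.25 h = 6.72 kWh
Cost = 6.72 kWh × ₹9.9/kWh = ₹66.53

₹66.53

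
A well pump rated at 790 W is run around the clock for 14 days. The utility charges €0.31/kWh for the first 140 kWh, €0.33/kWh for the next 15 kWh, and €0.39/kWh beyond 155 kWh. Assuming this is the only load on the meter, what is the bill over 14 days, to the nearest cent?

Runtime = 24 h × 14 = 336 h
Energy = 0.79 kW × 336 h = 265.44 kWh
Tier 1 (0–140 kWh): 140 × €0.31 = €43.4
Tier 2 (140–155 kWh): 15 × €0.33 = €4.95
Above 155 kWh: 110.44 × €0.39 = €43.0716
Bill = €91.42

€91.42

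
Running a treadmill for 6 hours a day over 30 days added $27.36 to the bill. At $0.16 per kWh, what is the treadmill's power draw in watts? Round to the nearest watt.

950 W

Energy = $27.36 ÷ $0.16/kWh = 171 kWh
Runtime = 6 h/day × 30 days = 180 h
Power = 171 kWh ÷ 180 h = 0.95 kW = 950 W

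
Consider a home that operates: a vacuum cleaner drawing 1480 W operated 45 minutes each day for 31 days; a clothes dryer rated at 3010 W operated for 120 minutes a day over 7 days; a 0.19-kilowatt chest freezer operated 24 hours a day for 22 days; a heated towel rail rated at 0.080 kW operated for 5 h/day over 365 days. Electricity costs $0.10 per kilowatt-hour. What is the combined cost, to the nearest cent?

vacuum cleaner: Runtime = 45 min × 31 = 1395 min = 23.25 h
vacuum cleaner: 1.48 kW × 23.25 h = 34.41 kWh
clothes dryer: Runtime = 120 min × 7 = 840 min = 14 h
clothes dryer: 3.01 kW × 14 h = 42.14 kWh
chest freezer: Runtime = 24 h × 22 = 528 h
chest freezer: 0.19 kW × 528 h = 100.32 kWh
heated towel rail: Runtime = 5 h/day × 365 days = 1825 h
heated towel rail: 0.08 kW × 1825 h = 146 kWh
Total energy = 322.87 kWh
Cost = 322.87 × $0.10 = $32.29

$32.29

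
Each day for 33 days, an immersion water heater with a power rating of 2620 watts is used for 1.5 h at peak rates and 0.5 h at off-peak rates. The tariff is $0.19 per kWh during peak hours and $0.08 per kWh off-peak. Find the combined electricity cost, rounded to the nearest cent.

$28.10

Peak energy = 2.62 kW × 1.5 h × 33 = 129.69 kWh
Off-peak energy = 2.62 kW × 0.5 h × 33 = 43.23 kWh
Cost = 129.69 × $0.19 + 43.23 × $0.08 = $24.6411 + $3.4584 = $28.10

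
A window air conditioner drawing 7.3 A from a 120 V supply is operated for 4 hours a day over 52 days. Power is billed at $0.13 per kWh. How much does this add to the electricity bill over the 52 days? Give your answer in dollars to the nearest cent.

Power = 7.3 A × 120 V = 876 W = 0.876 kW
Runtime = 4 h/day × 52 days = 208 h
Energy = 0.876 kW × 208 h = 182.208 kWh
Cost = 182.208 kWh × $0.13/kWh = $23.69

$23.69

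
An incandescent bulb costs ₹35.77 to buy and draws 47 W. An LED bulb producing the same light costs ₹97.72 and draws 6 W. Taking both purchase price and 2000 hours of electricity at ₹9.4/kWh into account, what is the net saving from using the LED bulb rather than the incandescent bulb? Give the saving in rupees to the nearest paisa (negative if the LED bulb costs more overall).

₹708.85

incandescent bulb: ₹35.77 + (47/1000) kW × 2000 h × ₹9.4 = ₹35.77 + ₹883.6 = ₹919.37
LED bulb: ₹97.72 + (6/1000) kW × 2000 h × ₹9.4 = ₹97.72 + ₹112.8 = ₹210.52
Saving = ₹919.37 − ₹210.52 = ₹708.85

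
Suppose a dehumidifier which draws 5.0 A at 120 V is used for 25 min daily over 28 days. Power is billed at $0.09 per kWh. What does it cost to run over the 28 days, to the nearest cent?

$0.63

Power = 5.0 A × 120 V = 600 W = 0.6 kW
Runtime = 25 min × 28 = 700 min = 11.666666… h
Energy = 0.6 kW × 11.666666… h = 7 kWh
Cost = 7 kWh × $0.09/kWh = $0.63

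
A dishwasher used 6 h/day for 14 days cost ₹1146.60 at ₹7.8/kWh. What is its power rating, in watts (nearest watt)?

Energy = ₹1146.60 ÷ ₹7.8/kWh = 147 kWh
Runtime = 6 h/day × 14 days = 84 h
Power = 147 kWh ÷ 84 h = 1.75 kW = 1750 W

1750 W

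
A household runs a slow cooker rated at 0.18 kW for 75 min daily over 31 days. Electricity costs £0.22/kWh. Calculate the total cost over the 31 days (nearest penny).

£1.53

Runtime = 75 min × 31 = 2325 min = 38.75 h
Energy = 0.18 kW × 38.75 h = 6.975 kWh
Cost = 6.975 kWh × £0.22/kWh = £1.53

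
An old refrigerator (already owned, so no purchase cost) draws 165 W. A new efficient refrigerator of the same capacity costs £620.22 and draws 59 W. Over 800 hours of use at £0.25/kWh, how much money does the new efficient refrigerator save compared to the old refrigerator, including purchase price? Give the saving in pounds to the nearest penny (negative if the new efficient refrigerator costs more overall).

old refrigerator: £0.00 + (165/1000) kW × 800 h × £0.25 = £0.00 + £33 = £33
new efficient refrigerator: £620.22 + (59/1000) kW × 800 h × £0.25 = £620.22 + £11.8 = £632.02
Saving = £33 − £632.02 = −£599.02

-£599.02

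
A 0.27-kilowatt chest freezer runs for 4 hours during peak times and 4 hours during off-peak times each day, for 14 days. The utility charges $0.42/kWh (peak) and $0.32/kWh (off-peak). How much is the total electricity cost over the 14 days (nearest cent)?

Peak energy = 0.27 kW × 4 h × 14 = 15.12 kWh
Off-peak energy = 0.27 kW × 4 h × 14 = 15.12 kWh
Cost = 15.12 × $0.42 + 15.12 × $0.32 = $6.3504 + $4.8384 = $11.19

$11.19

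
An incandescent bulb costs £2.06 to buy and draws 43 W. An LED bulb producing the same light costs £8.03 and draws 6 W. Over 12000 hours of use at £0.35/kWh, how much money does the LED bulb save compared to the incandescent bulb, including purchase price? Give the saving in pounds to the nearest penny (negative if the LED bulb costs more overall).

incandescent bulb: £2.06 + (43/1000) kW × 12000 h × £0.35 = £2.06 + £180.6 = £182.66
LED bulb: £8.03 + (6/1000) kW × 12000 h × £0.35 = £8.03 + £25.2 = £33.23
Saving = £182.66 − £33.23 = £149.43

£149.43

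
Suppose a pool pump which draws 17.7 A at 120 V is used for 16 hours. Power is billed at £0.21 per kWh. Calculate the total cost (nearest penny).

£7.14

Power = 17.7 A × 120 V = 2124 W = 2.124 kW
Energy = 2.124 kW × 16 h = 33.984 kWh
Cost = 33.984 kWh × £0.21/kWh = £7.14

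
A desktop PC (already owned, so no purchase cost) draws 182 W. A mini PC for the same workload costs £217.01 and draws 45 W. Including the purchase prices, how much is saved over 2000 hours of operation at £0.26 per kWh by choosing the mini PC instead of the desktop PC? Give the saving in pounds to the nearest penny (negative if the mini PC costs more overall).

-£145.77

desktop PC: £0.00 + (182/1000) kW × 2000 h × £0.26 = £0.00 + £94.64 = £94.64
mini PC: £217.01 + (45/1000) kW × 2000 h × £0.26 = £217.01 + £23.4 = £240.41
Saving = £94.64 − £240.41 = −£145.77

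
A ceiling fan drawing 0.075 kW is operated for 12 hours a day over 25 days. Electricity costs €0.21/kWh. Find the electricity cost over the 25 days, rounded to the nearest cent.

Runtime = 12 h/day × 25 days = 300 h
Energy = 0.075 kW × 300 h = 22.5 kWh
Cost = 22.5 kWh × €0.21/kWh = €4.73

€4.73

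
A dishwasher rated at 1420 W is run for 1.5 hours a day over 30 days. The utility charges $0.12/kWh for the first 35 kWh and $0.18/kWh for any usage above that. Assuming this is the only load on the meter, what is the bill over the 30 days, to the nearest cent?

Runtime = 1.5 h/day × 30 days = 45 h
Energy = 1.42 kW × 45 h = 63.9 kWh
Tier 1 (0–35 kWh): 35 × $0.12 = $4.2
Above 35 kWh: 28.9 × $0.18 = $5.202
Bill = $9.40

$9.40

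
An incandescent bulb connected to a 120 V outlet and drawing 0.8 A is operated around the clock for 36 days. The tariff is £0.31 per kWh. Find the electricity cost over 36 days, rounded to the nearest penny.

Power = 0.8 A × 120 V = 96 W = 0.096 kW
Runtime = 24 h × 36 = 864 h
Energy = 0.096 kW × 864 h = 82.944 kWh
Cost = 82.944 kWh × £0.31/kWh = £25.71

£25.71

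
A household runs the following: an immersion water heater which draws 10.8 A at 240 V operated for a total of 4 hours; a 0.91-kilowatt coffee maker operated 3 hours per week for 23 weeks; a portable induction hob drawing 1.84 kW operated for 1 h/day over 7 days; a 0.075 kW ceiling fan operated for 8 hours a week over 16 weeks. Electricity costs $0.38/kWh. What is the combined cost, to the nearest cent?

immersion water heater: Power = 10.8 A × 240 V = 2592 W = 2.592 kW
immersion water heater: 2.592 kW × 4 h = 10.368 kWh
coffee maker: Runtime = 3 h/week × 23 weeks = 69 h
coffee maker: 0.91 kW × 69 h = 62.79 kWh
portable induction hob: Runtime = 1 h/day × 7 days = 7 h
portable induction hob: 1.84 kW × 7 h = 12.88 kWh
ceiling fan: Runtime = 8 h/week × 16 weeks = 128 h
ceiling fan: 0.075 kW × 128 h = 9.6 kWh
Total energy = 95.638 kWh
Cost = 95.638 × $0.38 = $36.34

$36.34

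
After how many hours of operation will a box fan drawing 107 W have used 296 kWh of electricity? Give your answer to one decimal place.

Hours = 296 kWh ÷ 0.107 kW = 2766.4 h

2766.4 h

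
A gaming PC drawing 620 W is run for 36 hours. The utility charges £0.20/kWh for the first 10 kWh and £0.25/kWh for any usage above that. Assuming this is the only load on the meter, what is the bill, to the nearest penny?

£5.08

Energy = 0.62 kW × 36 h = 22.32 kWh
Tier 1 (0–10 kWh): 10 × £0.20 = £2
Above 10 kWh: 12.32 × £0.25 = £3.08
Bill = £5.08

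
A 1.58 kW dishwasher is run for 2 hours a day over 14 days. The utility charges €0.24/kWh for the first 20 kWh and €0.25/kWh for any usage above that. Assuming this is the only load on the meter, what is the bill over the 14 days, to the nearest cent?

€10.86

Runtime = 2 h/day × 14 days = 28 h
Energy = 1.58 kW × 28 h = 44.24 kWh
Tier 1 (0–20 kWh): 20 × €0.24 = €4.8
Above 20 kWh: 24.24 × €0.25 = €6.06
Bill = €10.86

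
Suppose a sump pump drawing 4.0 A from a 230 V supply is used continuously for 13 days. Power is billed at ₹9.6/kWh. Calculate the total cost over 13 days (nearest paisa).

Power = 4.0 A × 230 V = 920 W = 0.92 kW
Runtime = 24 h × 13 = 312 h
Energy = 0.92 kW × 312 h = 287.04 kWh
Cost = 287.04 kWh × ₹9.6/kWh = ₹2755.58

₹2755.58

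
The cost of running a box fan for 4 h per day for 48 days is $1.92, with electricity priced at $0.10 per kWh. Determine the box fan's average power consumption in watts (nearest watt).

Energy = $1.92 ÷ $0.10/kWh = 19.2 kWh
Runtime = 4 h/day × 48 days = 192 h
Power = 19.2 kWh ÷ 192 h = 0.1 kW = 100 W

100 W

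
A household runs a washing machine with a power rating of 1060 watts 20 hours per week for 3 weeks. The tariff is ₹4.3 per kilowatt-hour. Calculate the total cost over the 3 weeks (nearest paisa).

₹273.48

Runtime = 20 h/week × 3 weeks = 60 h
Energy = 1.06 kW × 60 h = 63.6 kWh
Cost = 63.6 kWh × ₹4.3/kWh = ₹273.48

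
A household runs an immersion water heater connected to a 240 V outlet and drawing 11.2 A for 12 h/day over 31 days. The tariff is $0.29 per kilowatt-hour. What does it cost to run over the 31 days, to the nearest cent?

Power = 11.2 A × 240 V = 2688 W = 2.688 kW
Runtime = 12 h/day × 31 days = 372 h
Energy = 2.688 kW × 372 h = 999.936 kWh
Cost = 999.936 kWh × $0.29/kWh = $289.98

$289.98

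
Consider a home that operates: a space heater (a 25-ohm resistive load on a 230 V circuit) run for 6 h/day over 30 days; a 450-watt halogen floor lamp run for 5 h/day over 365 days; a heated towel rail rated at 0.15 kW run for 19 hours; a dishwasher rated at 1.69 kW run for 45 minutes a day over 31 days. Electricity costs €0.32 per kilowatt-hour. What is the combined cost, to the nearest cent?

space heater: Power = V²/R = 230²/25 = 2116 W = 2.116 kW
space heater: Runtime = 6 h/day × 30 days = 180 h
space heater: 2.116 kW × 180 h = 380.88 kWh
halogen floor lamp: Runtime = 5 h/day × 365 days = 1825 h
halogen floor lamp: 0.45 kW × 1825 h = 821.25 kWh
heated towel rail: 0.15 kW × 19 h = 2.85 kWh
dishwasher: Runtime = 45 min × 31 = 1395 min = 23.25 h
dishwasher: 1.69 kW × 23.25 h = 39.2925 kWh
Total energy = 1244.2725 kWh
Cost = 1244.2725 × €0.32 = €398.17

€398.17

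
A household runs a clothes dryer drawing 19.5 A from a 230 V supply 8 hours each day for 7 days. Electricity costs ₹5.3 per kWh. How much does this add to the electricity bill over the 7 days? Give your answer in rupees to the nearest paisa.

Power = 19.5 A × 230 V = 4485 W = 4.485 kW
Runtime = 8 h/day × 7 days = 56 h
Energy = 4.485 kW × 56 h = 251.16 kWh
Cost = 251.16 kWh × ₹5.3/kWh = ₹1331.15

₹1331.15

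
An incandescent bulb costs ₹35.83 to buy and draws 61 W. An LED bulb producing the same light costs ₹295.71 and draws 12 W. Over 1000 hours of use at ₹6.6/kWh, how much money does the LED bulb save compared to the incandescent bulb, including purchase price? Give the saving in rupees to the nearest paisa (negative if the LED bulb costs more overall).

₹63.52

incandescent bulb: ₹35.83 + (61/1000) kW × 1000 h × ₹6.6 = ₹35.83 + ₹402.6 = ₹438.43
LED bulb: ₹295.71 + (12/1000) kW × 1000 h × ₹6.6 = ₹295.71 + ₹79.2 = ₹374.91
Saving = ₹438.43 − ₹374.91 = ₹63.52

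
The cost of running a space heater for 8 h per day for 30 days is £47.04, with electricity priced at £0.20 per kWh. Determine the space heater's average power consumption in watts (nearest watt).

980 W

Energy = £47.04 ÷ £0.20/kWh = 235.2 kWh
Runtime = 8 h/day × 30 days = 240 h
Power = 235.2 kWh ÷ 240 h = 0.98 kW = 980 W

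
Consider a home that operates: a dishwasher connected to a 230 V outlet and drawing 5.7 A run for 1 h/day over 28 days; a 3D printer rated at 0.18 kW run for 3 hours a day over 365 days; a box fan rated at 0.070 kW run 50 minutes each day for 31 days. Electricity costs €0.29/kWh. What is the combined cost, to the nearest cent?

€68.33

dishwasher: Power = 5.7 A × 230 V = 1311 W = 1.311 kW
dishwasher: Runtime = 1 h/day × 28 days = 28 h
dishwasher: 1.311 kW × 28 h = 36.708 kWh
3D printer: Runtime = 3 h/day × 365 days = 1095 h
3D printer: 0.18 kW × 1095 h = 197.1 kWh
box fan: Runtime = 50 min × 31 = 1550 min = 25.833333… h
box fan: 0.07 kW × 25.833333… h = 1.808333… kWh
Total energy = 235.616333… kWh
Cost = 235.616333… × €0.29 = €68.33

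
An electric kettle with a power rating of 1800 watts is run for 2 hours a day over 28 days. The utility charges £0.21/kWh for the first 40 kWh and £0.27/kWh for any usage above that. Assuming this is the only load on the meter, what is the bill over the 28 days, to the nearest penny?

Runtime = 2 h/day × 28 days = 56 h
Energy = 1.8 kW × 56 h = 100.8 kWh
Tier 1 (0–40 kWh): 40 × £0.21 = £8.4
Above 40 kWh: 60.8 × £0.27 = £16.416
Bill = £24.82

£24.82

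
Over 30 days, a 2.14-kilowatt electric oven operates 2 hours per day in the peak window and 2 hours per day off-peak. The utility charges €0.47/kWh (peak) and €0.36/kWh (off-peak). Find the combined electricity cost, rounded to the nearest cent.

€106.57

Peak energy = 2.14 kW × 2 h × 30 = 128.4 kWh
Off-peak energy = 2.14 kW × 2 h × 30 = 128.4 kWh
Cost = 128.4 × €0.47 + 128.4 × €0.36 = €60.348 + €46.224 = €106.57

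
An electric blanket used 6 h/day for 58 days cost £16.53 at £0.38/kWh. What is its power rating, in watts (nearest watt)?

Energy = £16.53 ÷ £0.38/kWh = 43.5 kWh
Runtime = 6 h/day × 58 days = 348 h
Power = 43.5 kWh ÷ 348 h = 0.125 kW = 125 W

125 W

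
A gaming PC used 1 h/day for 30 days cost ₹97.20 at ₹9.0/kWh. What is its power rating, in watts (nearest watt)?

360 W

Energy = ₹97.20 ÷ ₹9.0/kWh = 10.8 kWh
Runtime = 1 h/day × 30 days = 30 h
Power = 10.8 kWh ÷ 30 h = 0.36 kW = 360 W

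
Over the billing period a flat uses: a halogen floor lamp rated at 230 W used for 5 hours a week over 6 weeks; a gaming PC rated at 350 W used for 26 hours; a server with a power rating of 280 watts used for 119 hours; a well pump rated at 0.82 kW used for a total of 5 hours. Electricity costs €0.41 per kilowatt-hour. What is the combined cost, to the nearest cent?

halogen floor lamp: Runtime = 5 h/week × 6 weeks = 30 h
halogen floor lamp: 0.23 kW × 30 h = 6.9 kWh
gaming PC: 0.35 kW × 26 h = 9.1 kWh
server: 0.28 kW × 119 h = 33.32 kWh
well pump: 0.82 kW × 5 h = 4.1 kWh
Total energy = 53.42 kWh
Cost = 53.42 × €0.41 = €21.90

€21.90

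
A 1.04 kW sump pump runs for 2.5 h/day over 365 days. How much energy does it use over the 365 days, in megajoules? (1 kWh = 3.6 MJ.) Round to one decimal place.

3416.4 MJ

Runtime = 2.5 h/day × 365 days = 912.5 h
Energy = 1.04 kW × 912.5 h = 949 kWh
= 949 × 3.6 MJ = 3416.4 MJ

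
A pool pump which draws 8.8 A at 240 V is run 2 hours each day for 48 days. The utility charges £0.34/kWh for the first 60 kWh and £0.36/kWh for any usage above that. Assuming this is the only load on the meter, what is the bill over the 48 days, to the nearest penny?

£71.79

Power = 8.8 A × 240 V = 2112 W = 2.112 kW
Runtime = 2 h/day × 48 days = 96 h
Energy = 2.112 kW × 96 h = 202.752 kWh
Tier 1 (0–60 kWh): 60 × £0.34 = £20.4
Above 60 kWh: 142.752 × £0.36 = £51.39072
Bill = £71.79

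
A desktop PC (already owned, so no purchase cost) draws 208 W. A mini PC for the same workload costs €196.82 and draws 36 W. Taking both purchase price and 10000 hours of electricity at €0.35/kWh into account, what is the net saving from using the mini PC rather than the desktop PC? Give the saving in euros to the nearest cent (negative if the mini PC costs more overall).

desktop PC: €0.00 + (208/1000) kW × 10000 h × €0.35 = €0.00 + €728 = €728
mini PC: €196.82 + (36/1000) kW × 10000 h × €0.35 = €196.82 + €126 = €322.82
Saving = €728 − €322.82 = €405.18

€405.18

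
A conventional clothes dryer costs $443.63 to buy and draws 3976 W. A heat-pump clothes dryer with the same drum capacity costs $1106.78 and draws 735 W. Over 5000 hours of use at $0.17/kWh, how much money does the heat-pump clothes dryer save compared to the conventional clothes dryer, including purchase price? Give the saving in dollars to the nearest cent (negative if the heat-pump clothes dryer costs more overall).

conventional clothes dryer: $443.63 + (3976/1000) kW × 5000 h × $0.17 = $443.63 + $3379.6 = $3823.23
heat-pump clothes dryer: $1106.78 + (735/1000) kW × 5000 h × $0.17 = $1106.78 + $624.75 = $1731.53
Saving = $3823.23 − $1731.53 = $2091.7

$2091.70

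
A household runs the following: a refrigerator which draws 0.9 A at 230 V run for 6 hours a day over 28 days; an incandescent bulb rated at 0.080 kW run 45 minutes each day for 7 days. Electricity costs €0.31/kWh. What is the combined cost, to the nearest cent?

refrigerator: Power = 0.9 A × 230 V = 207 W = 0.207 kW
refrigerator: Runtime = 6 h/day × 28 days = 168 h
refrigerator: 0.207 kW × 168 h = 34.776 kWh
incandescent bulb: Runtime = 45 min × 7 = 315 min = 5.25 h
incandescent bulb: 0.08 kW × 5.25 h = 0.42 kWh
Total energy = 35.196 kWh
Cost = 35.196 × €0.31 = €10.91

€10.91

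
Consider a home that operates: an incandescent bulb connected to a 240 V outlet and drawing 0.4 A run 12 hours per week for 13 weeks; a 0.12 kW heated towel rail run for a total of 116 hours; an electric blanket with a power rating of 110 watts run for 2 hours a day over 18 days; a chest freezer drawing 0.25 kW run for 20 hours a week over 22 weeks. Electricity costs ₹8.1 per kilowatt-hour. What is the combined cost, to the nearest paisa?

incandescent bulb: Power = 0.4 A × 240 V = 96 W = 0.096 kW
incandescent bulb: Runtime = 12 h/week × 13 weeks = 156 h
incandescent bulb: 0.096 kW × 156 h = 14.976 kWh
heated towel rail: 0.12 kW × 116 h = 13.92 kWh
electric blanket: Runtime = 2 h/day × 18 days = 36 h
electric blanket: 0.11 kW × 36 h = 3.96 kWh
chest freezer: Runtime = 20 h/week × 22 weeks = 440 h
chest freezer: 0.25 kW × 440 h = 110 kWh
Total energy = 142.856 kWh
Cost = 142.856 × ₹8.1 = ₹1157.13

₹1157.13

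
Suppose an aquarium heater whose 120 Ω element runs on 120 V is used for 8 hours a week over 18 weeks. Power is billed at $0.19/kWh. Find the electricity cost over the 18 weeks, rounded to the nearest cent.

Power = V²/R = 120²/120 = 120 W = 0.12 kW
Runtime = 8 h/week × 18 weeks = 144 h
Energy = 0.12 kW × 144 h = 17.28 kWh
Cost = 17.28 kWh × $0.19/kWh = $3.28

$3.28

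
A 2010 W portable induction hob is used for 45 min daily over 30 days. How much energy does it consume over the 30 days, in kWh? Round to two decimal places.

45.23 kWh

Runtime = 45 min × 30 = 1350 min = 22.5 h
Energy = 2.01 kW × 22.5 h = 45.225 kWh ≈ 45.23 kWh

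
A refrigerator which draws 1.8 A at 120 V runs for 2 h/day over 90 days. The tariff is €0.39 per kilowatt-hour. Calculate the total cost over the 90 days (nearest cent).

€15.16

Power = 1.8 A × 120 V = 216 W = 0.216 kW
Runtime = 2 h/day × 90 days = 180 h
Energy = 0.216 kW × 180 h = 38.88 kWh
Cost = 38.88 kWh × €0.39/kWh = €15.16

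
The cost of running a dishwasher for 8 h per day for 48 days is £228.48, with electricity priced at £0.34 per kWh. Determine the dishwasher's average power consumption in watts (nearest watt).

Energy = £228.48 ÷ £0.34/kWh = 672 kWh
Runtime = 8 h/day × 48 days = 384 h
Power = 672 kWh ÷ 384 h = 1.75 kW = 1750 W

1750 W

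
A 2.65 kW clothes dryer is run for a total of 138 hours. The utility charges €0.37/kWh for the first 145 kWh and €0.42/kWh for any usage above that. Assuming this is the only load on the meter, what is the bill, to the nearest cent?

Energy = 2.65 kW × 138 h = 365.7 kWh
Tier 1 (0–145 kWh): 145 × €0.37 = €53.65
Above 145 kWh: 220.7 × €0.42 = €92.694
Bill = €146.34

€146.34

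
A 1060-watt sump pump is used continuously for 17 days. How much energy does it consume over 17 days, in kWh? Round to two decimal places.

432.48 kWh

Runtime = 24 h × 17 = 408 h
Energy = 1.06 kW × 408 h = 432.48 kWh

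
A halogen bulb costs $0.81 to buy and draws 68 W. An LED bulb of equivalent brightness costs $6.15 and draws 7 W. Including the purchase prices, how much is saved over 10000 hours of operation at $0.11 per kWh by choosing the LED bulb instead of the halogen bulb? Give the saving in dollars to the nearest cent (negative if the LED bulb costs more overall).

halogen bulb: $0.81 + (68/1000) kW × 10000 h × $0.11 = $0.81 + $74.8 = $75.61
LED bulb: $6.15 + (7/1000) kW × 10000 h × $0.11 = $6.15 + $7.7 = $13.85
Saving = $75.61 − $13.85 = $61.76

$61.76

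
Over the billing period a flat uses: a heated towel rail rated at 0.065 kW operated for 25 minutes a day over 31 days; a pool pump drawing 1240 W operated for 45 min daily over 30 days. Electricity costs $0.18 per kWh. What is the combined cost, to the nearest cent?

$5.17

heated towel rail: Runtime = 25 min × 31 = 775 min = 12.916666… h
heated towel rail: 0.065 kW × 12.916666… h = 0.839583… kWh
pool pump: Runtime = 45 min × 30 = 1350 min = 22.5 h
pool pump: 1.24 kW × 22.5 h = 27.9 kWh
Total energy = 28.739583… kWh
Cost = 28.739583… × $0.18 = $5.17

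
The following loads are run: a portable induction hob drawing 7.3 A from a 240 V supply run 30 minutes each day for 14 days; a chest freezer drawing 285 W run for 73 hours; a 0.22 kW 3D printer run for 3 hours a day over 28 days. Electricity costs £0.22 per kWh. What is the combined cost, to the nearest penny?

portable induction hob: Power = 7.3 A × 240 V = 1752 W = 1.752 kW
portable induction hob: Runtime = 30 min × 14 = 420 min = 7 h
portable induction hob: 1.752 kW × 7 h = 12.264 kWh
chest freezer: 0.285 kW × 73 h = 20.805 kWh
3D printer: Runtime = 3 h/day × 28 days = 84 h
3D printer: 0.22 kW × 84 h = 18.48 kWh
Total energy = 51.549 kWh
Cost = 51.549 × £0.22 = £11.34

£11.34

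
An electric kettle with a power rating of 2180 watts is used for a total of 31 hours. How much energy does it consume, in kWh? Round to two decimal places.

Energy = 2.18 kW × 31 h = 67.58 kWh

67.58 kWh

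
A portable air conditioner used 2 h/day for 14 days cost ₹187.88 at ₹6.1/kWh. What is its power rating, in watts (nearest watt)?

Energy = ₹187.88 ÷ ₹6.1/kWh = 30.8 kWh
Runtime = 2 h/day × 14 days = 28 h
Power = 30.8 kWh ÷ 28 h = 1.1 kW = 1100 W

1100 W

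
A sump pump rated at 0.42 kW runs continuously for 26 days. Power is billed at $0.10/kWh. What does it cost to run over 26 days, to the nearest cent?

Runtime = 24 h × 26 = 624 h
Energy = 0.42 kW × 624 h = 262.08 kWh
Cost = 262.08 kWh × $0.10/kWh = $26.21

$26.21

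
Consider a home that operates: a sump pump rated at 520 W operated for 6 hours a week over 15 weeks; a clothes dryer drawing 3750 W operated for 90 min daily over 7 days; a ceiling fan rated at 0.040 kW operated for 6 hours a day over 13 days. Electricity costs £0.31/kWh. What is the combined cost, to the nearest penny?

£27.68

sump pump: Runtime = 6 h/week × 15 weeks = 90 h
sump pump: 0.52 kW × 90 h = 46.8 kWh
clothes dryer: Runtime = 90 min × 7 = 630 min = 10.5 h
clothes dryer: 3.75 kW × 10.5 h = 39.375 kWh
ceiling fan: Runtime = 6 h/day × 13 days = 78 h
ceiling fan: 0.04 kW × 78 h = 3.12 kWh
Total energy = 89.295 kWh
Cost = 89.295 × £0.31 = £27.68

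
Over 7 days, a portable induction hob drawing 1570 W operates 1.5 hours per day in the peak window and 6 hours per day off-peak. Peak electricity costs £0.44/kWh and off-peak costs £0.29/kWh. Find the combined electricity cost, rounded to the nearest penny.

Peak energy = 1.57 kW × 1.5 h × 7 = 16.485 kWh
Off-peak energy = 1.57 kW × 6 h × 7 = 65.94 kWh
Cost = 16.485 × £0.44 + 65.94 × £0.29 = £7.2534 + £19.1226 = £26.38

£26.38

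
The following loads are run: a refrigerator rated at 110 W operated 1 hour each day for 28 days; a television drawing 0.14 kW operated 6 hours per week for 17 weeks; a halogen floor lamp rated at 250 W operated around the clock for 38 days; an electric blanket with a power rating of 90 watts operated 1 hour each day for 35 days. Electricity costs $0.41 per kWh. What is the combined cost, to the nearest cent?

refrigerator: Runtime = 1 h/day × 28 days = 28 h
refrigerator: 0.11 kW × 28 h = 3.08 kWh
television: Runtime = 6 h/week × 17 weeks = 102 h
television: 0.14 kW × 102 h = 14.28 kWh
halogen floor lamp: Runtime = 24 h × 38 = 912 h
halogen floor lamp: 0.25 kW × 912 h = 228 kWh
electric blanket: Runtime = 1 h/day × 35 days = 35 h
electric blanket: 0.09 kW × 35 h = 3.15 kWh
Total energy = 248.51 kWh
Cost = 248.51 × $0.41 = $101.89

$101.89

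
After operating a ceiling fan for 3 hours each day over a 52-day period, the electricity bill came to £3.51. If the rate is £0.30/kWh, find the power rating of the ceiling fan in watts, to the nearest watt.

Energy = £3.51 ÷ £0.30/kWh = 11.7 kWh
Runtime = 3 h/day × 52 days = 156 h
Power = 11.7 kWh ÷ 156 h = 0.075 kW = 75 W

75 W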